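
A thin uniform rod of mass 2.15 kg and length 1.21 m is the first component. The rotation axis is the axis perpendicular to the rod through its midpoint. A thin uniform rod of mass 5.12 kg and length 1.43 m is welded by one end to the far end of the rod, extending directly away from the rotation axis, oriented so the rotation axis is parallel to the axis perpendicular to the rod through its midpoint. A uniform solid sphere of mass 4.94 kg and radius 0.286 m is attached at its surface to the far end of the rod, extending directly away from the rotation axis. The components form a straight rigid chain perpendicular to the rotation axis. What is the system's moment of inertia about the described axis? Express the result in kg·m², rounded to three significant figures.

36.8

Thin rod: I_cm = (1/12)ML² = (1/12)(2.15)(1.21)² = 0.26232 kg·m²; axis through the centre, so I = 0.26232 kg·m².
Thin rod: I_cm = (1/12)ML² = (1/12)(5.12)(1.43)² = 0.87249 kg·m²; centre at d = 0.605 + 0.715 = 1.32 m, so the parallel axis theorem gives I = 0.87249 + (5.12)(1.32)² = 9.7936 kg·m².
Solid sphere: I_cm = (2/5)MR² = (2/5)(4.94)(0.286)² = 0.16163 kg·m²; centre at d = 0.605 + 0.715 + 0.715 + 0.286 = 2.321 m, so the parallel axis theorem gives I = 0.16163 + (4.94)(2.321)² = 26.774 kg·m².
Total I = 0.26232 + 9.7936 + 26.774 = 36.83 kg·m².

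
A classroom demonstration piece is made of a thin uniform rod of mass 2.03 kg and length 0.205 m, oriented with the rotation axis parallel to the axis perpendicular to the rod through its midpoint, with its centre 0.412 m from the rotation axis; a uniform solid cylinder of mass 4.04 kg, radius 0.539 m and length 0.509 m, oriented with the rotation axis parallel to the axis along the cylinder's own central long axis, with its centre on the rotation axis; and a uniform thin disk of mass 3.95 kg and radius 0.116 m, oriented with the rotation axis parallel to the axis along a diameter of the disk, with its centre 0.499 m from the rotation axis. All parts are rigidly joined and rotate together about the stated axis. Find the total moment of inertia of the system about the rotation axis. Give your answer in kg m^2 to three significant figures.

1.94

Thin rod: I_cm = (1/12)ML² = (1/12)(2.03)(0.205)² = 0.0071092 kg m^2; centre at d = 0.412 m, so I = I_cm + Md² gives I = 0.0071092 + (2.03)(0.412)² = 0.35169 kg m^2.
Solid cylinder: I_cm = (1/2)MR² = (1/2)(4.04)(0.539)² = 0.58685 kg m^2; axis through the centre, so I = 0.58685 kg m^2.
Thin disk: I_cm = (1/4)MR² = (1/4)(3.95)(0.116)² = 0.013288 kg m^2; centre at d = 0.499 m, so I = I_cm + Md² gives I = 0.013288 + (3.95)(0.499)² = 0.99684 kg m^2.
Total I = 0.35169 + 0.58685 + 0.99684 = 1.9354 kg m^2.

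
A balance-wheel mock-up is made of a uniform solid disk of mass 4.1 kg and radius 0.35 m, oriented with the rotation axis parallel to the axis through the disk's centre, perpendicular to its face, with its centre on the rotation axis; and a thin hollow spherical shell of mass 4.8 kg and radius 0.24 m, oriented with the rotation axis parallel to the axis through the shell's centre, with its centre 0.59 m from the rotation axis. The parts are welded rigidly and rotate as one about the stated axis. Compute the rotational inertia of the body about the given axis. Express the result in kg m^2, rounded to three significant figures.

Solid disk: I_cm = (1/2)MR² = (1/2)(4.1)(0.35)² = 0.25112 kg m^2; axis through the centre, so I = 0.25112 kg m^2.
Spherical shell: I_cm = (2/3)MR² = (2/3)(4.8)(0.24)² = 0.18432 kg m^2; centre at d = 0.59 m, so I = I_cm + Md² gives I = 0.18432 + (4.8)(0.59)² = 1.8552 kg m^2.
Total I = 0.25112 + 1.8552 = 2.1063 kg m^2.

2.11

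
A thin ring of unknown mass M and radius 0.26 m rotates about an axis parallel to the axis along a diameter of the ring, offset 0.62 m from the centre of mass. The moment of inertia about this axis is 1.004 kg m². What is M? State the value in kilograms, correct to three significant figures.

I = I_cm + Md² = (1/2)MR² + Md² = M·[0.5·(0.26)² + (0.62)²] = M·0.4182.
So M = 1.004 / 0.4182 = 2.4008 kg.

2.40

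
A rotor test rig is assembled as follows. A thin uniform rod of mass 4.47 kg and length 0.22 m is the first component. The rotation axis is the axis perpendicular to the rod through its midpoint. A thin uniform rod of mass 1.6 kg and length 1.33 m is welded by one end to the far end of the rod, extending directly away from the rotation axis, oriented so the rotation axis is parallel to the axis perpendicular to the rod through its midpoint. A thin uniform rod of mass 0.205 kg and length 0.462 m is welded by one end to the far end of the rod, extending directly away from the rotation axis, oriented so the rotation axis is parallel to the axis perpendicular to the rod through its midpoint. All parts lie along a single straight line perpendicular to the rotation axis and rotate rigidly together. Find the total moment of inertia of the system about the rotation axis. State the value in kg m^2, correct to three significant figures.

Thin rod: I_cm = (1/12)ML² = (1/12)(4.47)(0.22)² = 0.018029 kg m^2; axis through the centre, so I = 0.018029 kg m^2.
Thin rod: I_cm = (1/12)ML² = (1/12)(1.6)(1.33)² = 0.23585 kg m^2; centre at d = 0.11 + 0.665 = 0.775 m, so the parallel axis theorem gives I = 0.23585 + (1.6)(0.775)² = 1.1969 kg m^2.
Thin rod: I_cm = (1/12)ML² = (1/12)(0.205)(0.462)² = 0.0036463 kg m^2; centre at d = 0.11 + 0.665 + 0.665 + 0.231 = 1.671 m, so the parallel axis theorem gives I = 0.0036463 + (0.205)(1.671)² = 0.57606 kg m^2.
Total I = 0.018029 + 1.1969 + 0.57606 = 1.7909 kg m^2.

1.79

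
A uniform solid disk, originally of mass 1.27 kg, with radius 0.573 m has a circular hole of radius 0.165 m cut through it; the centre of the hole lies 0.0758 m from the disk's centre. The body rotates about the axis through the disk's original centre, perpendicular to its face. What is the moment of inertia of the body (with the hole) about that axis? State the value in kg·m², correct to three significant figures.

0.206

Unpierced body about its centre: I₀ = (1/2)MR² = (1/2)(1.27)(0.573)² = 0.20849 kg·m².
The removed disk has mass m = M·(r/R)² = (1.27)(0.165/0.573)² = 0.10531 kg (same uniform areal density).
Its moment of inertia about the rotation axis (parallel-axis theorem): I_hole = (1/2)mr² + md² = (1/2)(0.10531)(0.165)² + (0.10531)(0.0758)² = 0.0020386 kg·m².
Treating the hole as negative mass, I = I₀ − I_hole = 0.20849 − 0.0020386 = 0.20645 kg·m².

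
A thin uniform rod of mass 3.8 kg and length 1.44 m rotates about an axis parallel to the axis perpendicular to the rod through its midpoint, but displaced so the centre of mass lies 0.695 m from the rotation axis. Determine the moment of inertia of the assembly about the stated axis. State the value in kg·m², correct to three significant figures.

2.49

I_cm = (1/12)ML² = (1/12)(3.8)(1.44)² = 0.65664 kg·m²; centre at d = 0.695 m, so the parallel axis theorem gives I = 0.65664 + (3.8)(0.695)² = 2.4921 kg·m².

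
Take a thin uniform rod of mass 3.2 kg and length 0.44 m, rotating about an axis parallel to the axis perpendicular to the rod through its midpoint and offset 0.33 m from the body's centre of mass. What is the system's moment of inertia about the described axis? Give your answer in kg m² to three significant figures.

I_cm = (1/12)ML² = (1/12)(3.2)(0.44)² = 0.051627 kg m²; centre at d = 0.33 m, so I = I_cm + Md² gives I = 0.051627 + (3.2)(0.33)² = 0.40011 kg m².

0.400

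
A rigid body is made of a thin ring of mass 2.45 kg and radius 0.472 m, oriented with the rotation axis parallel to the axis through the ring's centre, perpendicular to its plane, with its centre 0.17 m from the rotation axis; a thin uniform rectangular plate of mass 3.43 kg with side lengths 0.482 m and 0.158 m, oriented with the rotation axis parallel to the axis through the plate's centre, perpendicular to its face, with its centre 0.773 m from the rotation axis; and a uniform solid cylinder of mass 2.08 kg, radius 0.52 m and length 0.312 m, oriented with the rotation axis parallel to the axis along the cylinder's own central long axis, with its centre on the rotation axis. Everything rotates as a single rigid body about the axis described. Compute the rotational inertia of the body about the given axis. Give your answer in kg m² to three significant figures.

3.02

Thin ring: I_cm = MR² = (2.45)(0.472)² = 0.54582 kg m²; centre at d = 0.17 m, so I = I_cm + Md² gives I = 0.54582 + (2.45)(0.17)² = 0.61663 kg m².
Rectangular plate: I_cm = (1/12)M(a²+b²) = (1/12)(3.43)[(0.482)² + (0.158)²] = 0.073541 kg m²; centre at d = 0.773 m, so I = I_cm + Md² gives I = 0.073541 + (3.43)(0.773)² = 2.1231 kg m².
Solid cylinder: I_cm = (1/2)MR² = (1/2)(2.08)(0.52)² = 0.28122 kg m²; axis through the centre, so I = 0.28122 kg m².
Total I = 0.61663 + 2.1231 + 0.28122 = 3.0209 kg m².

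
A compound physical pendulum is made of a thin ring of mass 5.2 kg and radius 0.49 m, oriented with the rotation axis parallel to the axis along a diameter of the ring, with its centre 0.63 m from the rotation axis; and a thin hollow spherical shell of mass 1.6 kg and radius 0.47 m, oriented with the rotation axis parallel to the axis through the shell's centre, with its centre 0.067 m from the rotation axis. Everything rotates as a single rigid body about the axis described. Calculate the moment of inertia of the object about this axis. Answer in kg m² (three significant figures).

2.93

Thin ring: I_cm = (1/2)MR² = (1/2)(5.2)(0.49)² = 0.62426 kg m²; centre at d = 0.63 m, so I = I_cm + Md² gives I = 0.62426 + (5.2)(0.63)² = 2.6881 kg m².
Spherical shell: I_cm = (2/3)MR² = (2/3)(1.6)(0.47)² = 0.23563 kg m²; centre at d = 0.067 m, so I = I_cm + Md² gives I = 0.23563 + (1.6)(0.067)² = 0.24281 kg m².
Total I = 2.6881 + 0.24281 = 2.9309 kg m².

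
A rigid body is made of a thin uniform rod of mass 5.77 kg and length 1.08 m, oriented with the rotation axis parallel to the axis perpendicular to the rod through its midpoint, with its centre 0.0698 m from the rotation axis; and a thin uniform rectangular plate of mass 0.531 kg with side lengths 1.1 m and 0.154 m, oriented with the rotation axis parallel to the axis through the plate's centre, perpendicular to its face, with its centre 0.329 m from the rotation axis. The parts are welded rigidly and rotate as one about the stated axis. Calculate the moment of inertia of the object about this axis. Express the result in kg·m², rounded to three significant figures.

Thin rod: I_cm = (1/12)ML² = (1/12)(5.77)(1.08)² = 0.56084 kg·m²; centre at d = 0.0698 m, so I = I_cm + Md² gives I = 0.56084 + (5.77)(0.0698)² = 0.58896 kg·m².
Rectangular plate: I_cm = (1/12)M(a²+b²) = (1/12)(0.531)[(1.1)² + (0.154)²] = 0.054592 kg·m²; centre at d = 0.329 m, so I = I_cm + Md² gives I = 0.054592 + (0.531)(0.329)² = 0.11207 kg·m².
Total I = 0.58896 + 0.11207 = 0.70102 kg·m².

0.701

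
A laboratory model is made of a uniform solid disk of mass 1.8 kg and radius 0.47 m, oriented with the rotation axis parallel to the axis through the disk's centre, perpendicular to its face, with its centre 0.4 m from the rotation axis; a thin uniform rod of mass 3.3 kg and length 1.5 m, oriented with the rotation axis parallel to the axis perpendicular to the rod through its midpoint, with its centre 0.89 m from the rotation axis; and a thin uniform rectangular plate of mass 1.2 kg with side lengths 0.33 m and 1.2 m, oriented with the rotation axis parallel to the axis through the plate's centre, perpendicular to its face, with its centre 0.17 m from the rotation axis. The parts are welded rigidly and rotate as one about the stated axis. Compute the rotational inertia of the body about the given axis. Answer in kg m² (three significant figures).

3.91

Solid disk: I_cm = (1/2)MR² = (1/2)(1.8)(0.47)² = 0.19881 kg m²; centre at d = 0.4 m, so I = I_cm + Md² gives I = 0.19881 + (1.8)(0.4)² = 0.48681 kg m².
Thin rod: I_cm = (1/12)ML² = (1/12)(3.3)(1.5)² = 0.61875 kg m²; centre at d = 0.89 m, so I = I_cm + Md² gives I = 0.61875 + (3.3)(0.89)² = 3.2327 kg m².
Rectangular plate: I_cm = (1/12)M(a²+b²) = (1/12)(1.2)[(0.33)² + (1.2)²] = 0.15489 kg m²; centre at d = 0.17 m, so I = I_cm + Md² gives I = 0.15489 + (1.2)(0.17)² = 0.18957 kg m².
Total I = 0.48681 + 3.2327 + 0.18957 = 3.9091 kg m².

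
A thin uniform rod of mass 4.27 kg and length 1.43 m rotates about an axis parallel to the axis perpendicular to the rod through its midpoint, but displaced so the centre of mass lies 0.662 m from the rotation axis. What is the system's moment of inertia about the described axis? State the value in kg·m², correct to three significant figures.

2.60

I_cm = (1/12)ML² = (1/12)(4.27)(1.43)² = 0.72764 kg·m²; centre at d = 0.662 m, so the parallel axis theorem gives I = 0.72764 + (4.27)(0.662)² = 2.5989 kg·m².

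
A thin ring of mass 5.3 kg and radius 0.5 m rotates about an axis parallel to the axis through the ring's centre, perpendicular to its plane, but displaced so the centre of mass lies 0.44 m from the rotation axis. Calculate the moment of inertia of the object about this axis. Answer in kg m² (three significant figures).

I_cm = MR² = (5.3)(0.5)² = 1.325 kg m²; centre at d = 0.44 m, so the parallel axis theorem gives I = 1.325 + (5.3)(0.44)² = 2.3511 kg m².

2.35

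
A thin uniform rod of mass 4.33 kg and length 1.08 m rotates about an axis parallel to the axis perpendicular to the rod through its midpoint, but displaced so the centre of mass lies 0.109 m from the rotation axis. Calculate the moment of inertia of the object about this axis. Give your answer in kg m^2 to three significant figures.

I_cm = (1/12)ML² = (1/12)(4.33)(1.08)² = 0.42088 kg m^2; centre at d = 0.109 m, so the parallel axis theorem gives I = 0.42088 + (4.33)(0.109)² = 0.47232 kg m^2.

0.472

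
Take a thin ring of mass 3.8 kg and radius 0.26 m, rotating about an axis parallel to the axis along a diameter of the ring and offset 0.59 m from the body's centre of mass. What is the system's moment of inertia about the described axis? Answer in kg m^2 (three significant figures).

I_cm = (1/2)MR² = (1/2)(3.8)(0.26)² = 0.12844 kg m^2; centre at d = 0.59 m, so the parallel axis theorem gives I = 0.12844 + (3.8)(0.59)² = 1.4512 kg m^2.

1.45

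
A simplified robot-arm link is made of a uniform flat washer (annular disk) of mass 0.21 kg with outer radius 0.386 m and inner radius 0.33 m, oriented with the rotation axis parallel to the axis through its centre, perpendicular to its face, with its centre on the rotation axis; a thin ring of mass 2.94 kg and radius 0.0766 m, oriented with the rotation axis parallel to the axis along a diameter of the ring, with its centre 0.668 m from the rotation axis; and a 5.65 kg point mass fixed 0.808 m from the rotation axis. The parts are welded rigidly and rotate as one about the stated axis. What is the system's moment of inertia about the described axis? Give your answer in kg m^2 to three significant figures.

5.04

Annular disk: I_cm = (1/2)M(R²+r²) = (1/2)(0.21)[(0.386)² + (0.33)²] = 0.027079 kg m^2; axis through the centre, so I = 0.027079 kg m^2.
Thin ring: I_cm = (1/2)MR² = (1/2)(2.94)(0.0766)² = 0.0086253 kg m^2; centre at d = 0.668 m, so the parallel axis theorem gives I = 0.0086253 + (2.94)(0.668)² = 1.3205 kg m^2.
Point mass: I_cm = 0; centre at d = 0.808 m, so the parallel axis theorem gives I = 0 + (5.65)(0.808)² = 3.6887 kg m^2.
Total I = 0.027079 + 1.3205 + 3.6887 = 5.0363 kg m^2.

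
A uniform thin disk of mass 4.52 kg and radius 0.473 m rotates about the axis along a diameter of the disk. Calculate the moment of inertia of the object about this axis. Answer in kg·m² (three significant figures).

I_cm = (1/4)MR² = (1/4)(4.52)(0.473)² = 0.25281 kg·m²; axis through the centre, so I = 0.25281 kg·m².

0.253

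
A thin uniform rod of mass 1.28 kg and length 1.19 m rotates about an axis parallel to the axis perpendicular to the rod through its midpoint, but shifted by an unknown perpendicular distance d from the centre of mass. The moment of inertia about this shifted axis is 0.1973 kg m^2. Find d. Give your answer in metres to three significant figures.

About the centre-of-mass axis, I_cm = (1/12)ML² = (1/12)(1.28)(1.19)² = 0.15105 kg m^2.
Parallel axis theorem: I = I_cm + Md², so Md² = 0.1973 − 0.15105 = 0.046249 kg m^2.
d = √(0.046249 / 1.28) = 0.19008 m.

0.190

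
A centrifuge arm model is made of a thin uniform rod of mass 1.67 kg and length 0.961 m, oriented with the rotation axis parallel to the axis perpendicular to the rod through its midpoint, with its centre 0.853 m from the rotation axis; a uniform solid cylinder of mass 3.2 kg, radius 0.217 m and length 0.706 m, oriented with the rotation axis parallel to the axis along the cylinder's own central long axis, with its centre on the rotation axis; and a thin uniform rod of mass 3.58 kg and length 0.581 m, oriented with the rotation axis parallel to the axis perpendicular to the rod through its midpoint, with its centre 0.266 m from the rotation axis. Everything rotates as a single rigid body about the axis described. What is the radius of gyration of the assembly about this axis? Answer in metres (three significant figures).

Thin rod: I_cm = (1/12)ML² = (1/12)(1.67)(0.961)² = 0.12852 kg m²; centre at d = 0.853 m, so the parallel axis theorem gives I = 0.12852 + (1.67)(0.853)² = 1.3436 kg m².
Solid cylinder: I_cm = (1/2)MR² = (1/2)(3.2)(0.217)² = 0.075342 kg m²; axis through the centre, so I = 0.075342 kg m².
Thin rod: I_cm = (1/12)ML² = (1/12)(3.58)(0.581)² = 0.10071 kg m²; centre at d = 0.266 m, so the parallel axis theorem gives I = 0.10071 + (3.58)(0.266)² = 0.35401 kg m².
Total I = 1.773 kg m²; total mass M = 8.45 kg.
k = √(I/M) = √(1.773/8.45) = 0.45806 m.

0.458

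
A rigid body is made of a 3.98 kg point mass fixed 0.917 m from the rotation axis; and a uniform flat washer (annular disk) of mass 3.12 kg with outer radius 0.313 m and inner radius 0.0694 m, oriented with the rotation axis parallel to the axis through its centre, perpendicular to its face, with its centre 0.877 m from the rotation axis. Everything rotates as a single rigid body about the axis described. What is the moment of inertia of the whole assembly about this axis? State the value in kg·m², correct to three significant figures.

5.91

Point mass: I_cm = 0; centre at d = 0.917 m, so I = I_cm + Md² gives I = 0 + (3.98)(0.917)² = 3.3467 kg·m².
Annular disk: I_cm = (1/2)M(R²+r²) = (1/2)(3.12)[(0.313)² + (0.0694)²] = 0.16035 kg·m²; centre at d = 0.877 m, so I = I_cm + Md² gives I = 0.16035 + (3.12)(0.877)² = 2.56 kg·m².
Total I = 3.3467 + 2.56 = 5.9068 kg·m².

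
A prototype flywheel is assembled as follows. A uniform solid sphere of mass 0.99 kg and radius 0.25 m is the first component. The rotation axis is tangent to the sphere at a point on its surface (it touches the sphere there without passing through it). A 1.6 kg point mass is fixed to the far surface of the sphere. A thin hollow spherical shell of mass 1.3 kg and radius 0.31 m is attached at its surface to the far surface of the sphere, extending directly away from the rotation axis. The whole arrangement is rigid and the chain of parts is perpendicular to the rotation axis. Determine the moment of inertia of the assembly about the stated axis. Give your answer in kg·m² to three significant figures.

Solid sphere: I_cm = (2/5)MR² = (2/5)(0.99)(0.25)² = 0.02475 kg·m²; centre at d = 0.25 m, so the parallel axis theorem gives I = 0.02475 + (0.99)(0.25)² = 0.086625 kg·m².
Point mass: I_cm = 0; centre at d = 0.25 + 0.25 = 0.5 m, so the parallel axis theorem gives I = 0 + (1.6)(0.5)² = 0.4 kg·m².
Spherical shell: I_cm = (2/3)MR² = (2/3)(1.3)(0.31)² = 0.083287 kg·m²; centre at d = 0.25 + 0.25 + 0.31 = 0.81 m, so the parallel axis theorem gives I = 0.083287 + (1.3)(0.81)² = 0.93622 kg·m².
Total I = 0.086625 + 0.4 + 0.93622 = 1.4228 kg·m².

1.42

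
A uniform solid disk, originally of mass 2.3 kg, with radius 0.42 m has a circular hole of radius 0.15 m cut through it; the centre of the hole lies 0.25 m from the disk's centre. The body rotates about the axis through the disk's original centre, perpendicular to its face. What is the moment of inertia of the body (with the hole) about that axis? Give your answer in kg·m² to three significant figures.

0.181

Unpierced body about its centre: I₀ = (1/2)MR² = (1/2)(2.3)(0.42)² = 0.20286 kg·m².
The removed disk has mass m = M·(r/R)² = (2.3)(0.15/0.42)² = 0.29337 kg (same uniform areal density).
Its moment of inertia about the rotation axis (parallel-axis theorem): I_hole = (1/2)mr² + md² = (1/2)(0.29337)(0.15)² + (0.29337)(0.25)² = 0.021636 kg·m².
Treating the hole as negative mass, I = I₀ − I_hole = 0.20286 − 0.021636 = 0.18122 kg·m².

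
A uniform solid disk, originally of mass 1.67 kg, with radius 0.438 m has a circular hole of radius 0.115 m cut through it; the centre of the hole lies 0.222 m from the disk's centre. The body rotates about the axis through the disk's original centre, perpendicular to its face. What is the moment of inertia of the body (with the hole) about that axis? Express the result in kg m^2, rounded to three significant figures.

0.154

Unpierced body about its centre: I₀ = (1/2)MR² = (1/2)(1.67)(0.438)² = 0.16019 kg m^2.
The removed disk has mass m = M·(r/R)² = (1.67)(0.115/0.438)² = 0.11512 kg (same uniform areal density).
Its moment of inertia about the rotation axis (parallel-axis theorem): I_hole = (1/2)mr² + md² = (1/2)(0.11512)(0.115)² + (0.11512)(0.222)² = 0.006435 kg m^2.
Treating the hole as negative mass, I = I₀ − I_hole = 0.16019 − 0.006435 = 0.15375 kg m^2.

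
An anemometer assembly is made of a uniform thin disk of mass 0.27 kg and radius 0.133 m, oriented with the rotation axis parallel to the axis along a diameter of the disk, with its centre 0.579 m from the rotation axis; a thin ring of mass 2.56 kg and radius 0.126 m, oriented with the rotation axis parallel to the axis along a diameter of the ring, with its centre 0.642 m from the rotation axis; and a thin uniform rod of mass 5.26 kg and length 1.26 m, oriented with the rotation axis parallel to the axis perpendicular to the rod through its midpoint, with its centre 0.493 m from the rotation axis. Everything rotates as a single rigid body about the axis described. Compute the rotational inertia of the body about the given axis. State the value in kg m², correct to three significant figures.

3.14

Thin disk: I_cm = (1/4)MR² = (1/4)(0.27)(0.133)² = 0.001194 kg m²; centre at d = 0.579 m, so I = I_cm + Md² gives I = 0.001194 + (0.27)(0.579)² = 0.091709 kg m².
Thin ring: I_cm = (1/2)MR² = (1/2)(2.56)(0.126)² = 0.020321 kg m²; centre at d = 0.642 m, so I = I_cm + Md² gives I = 0.020321 + (2.56)(0.642)² = 1.0755 kg m².
Thin rod: I_cm = (1/12)ML² = (1/12)(5.26)(1.26)² = 0.6959 kg m²; centre at d = 0.493 m, so I = I_cm + Md² gives I = 0.6959 + (5.26)(0.493)² = 1.9743 kg m².
Total I = 0.091709 + 1.0755 + 1.9743 = 3.1415 kg m².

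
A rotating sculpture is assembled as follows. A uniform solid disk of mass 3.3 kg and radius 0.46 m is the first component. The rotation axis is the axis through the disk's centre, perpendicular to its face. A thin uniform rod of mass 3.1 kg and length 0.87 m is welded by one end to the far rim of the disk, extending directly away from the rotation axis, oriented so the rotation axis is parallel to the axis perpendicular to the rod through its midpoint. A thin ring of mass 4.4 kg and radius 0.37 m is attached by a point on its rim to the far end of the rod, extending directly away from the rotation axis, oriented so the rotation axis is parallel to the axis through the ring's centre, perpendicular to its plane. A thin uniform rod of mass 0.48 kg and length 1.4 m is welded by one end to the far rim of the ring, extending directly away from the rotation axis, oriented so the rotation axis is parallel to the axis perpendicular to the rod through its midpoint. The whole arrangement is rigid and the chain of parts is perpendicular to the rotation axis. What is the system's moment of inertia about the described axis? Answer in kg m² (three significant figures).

Solid disk: I_cm = (1/2)MR² = (1/2)(3.3)(0.46)² = 0.34914 kg m²; axis through the centre, so I = 0.34914 kg m².
Thin rod: I_cm = (1/12)ML² = (1/12)(3.1)(0.87)² = 0.19553 kg m²; centre at d = 0.46 + 0.435 = 0.895 m, so I = I_cm + Md² gives I = 0.19553 + (3.1)(0.895)² = 2.6787 kg m².
Thin ring: I_cm = MR² = (4.4)(0.37)² = 0.60236 kg m²; centre at d = 0.46 + 0.435 + 0.435 + 0.37 = 1.7 m, so I = I_cm + Md² gives I = 0.60236 + (4.4)(1.7)² = 13.318 kg m².
Thin rod: I_cm = (1/12)ML² = (1/12)(0.48)(1.4)² = 0.0784 kg m²; centre at d = 0.46 + 0.435 + 0.435 + 0.37 + 0.37 + 0.7 = 2.77 m, so I = I_cm + Md² gives I = 0.0784 + (0.48)(2.77)² = 3.7614 kg m².
Total I = 0.34914 + 2.6787 + 13.318 + 3.7614 = 20.108 kg m².

20.1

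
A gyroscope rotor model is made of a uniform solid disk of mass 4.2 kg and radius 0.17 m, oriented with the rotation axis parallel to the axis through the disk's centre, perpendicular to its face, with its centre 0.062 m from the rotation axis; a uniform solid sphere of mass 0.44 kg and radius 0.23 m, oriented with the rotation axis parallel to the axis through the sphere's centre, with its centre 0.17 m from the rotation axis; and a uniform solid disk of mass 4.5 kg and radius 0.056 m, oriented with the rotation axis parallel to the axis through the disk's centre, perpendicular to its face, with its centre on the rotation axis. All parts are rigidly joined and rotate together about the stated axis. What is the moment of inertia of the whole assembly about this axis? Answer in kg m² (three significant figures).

0.106

Solid disk: I_cm = (1/2)MR² = (1/2)(4.2)(0.17)² = 0.06069 kg m²; centre at d = 0.062 m, so I = I_cm + Md² gives I = 0.06069 + (4.2)(0.062)² = 0.076835 kg m².
Solid sphere: I_cm = (2/5)MR² = (2/5)(0.44)(0.23)² = 0.0093104 kg m²; centre at d = 0.17 m, so I = I_cm + Md² gives I = 0.0093104 + (0.44)(0.17)² = 0.022026 kg m².
Solid disk: I_cm = (1/2)MR² = (1/2)(4.5)(0.056)² = 0.007056 kg m²; axis through the centre, so I = 0.007056 kg m².
Total I = 0.076835 + 0.022026 + 0.007056 = 0.10592 kg m².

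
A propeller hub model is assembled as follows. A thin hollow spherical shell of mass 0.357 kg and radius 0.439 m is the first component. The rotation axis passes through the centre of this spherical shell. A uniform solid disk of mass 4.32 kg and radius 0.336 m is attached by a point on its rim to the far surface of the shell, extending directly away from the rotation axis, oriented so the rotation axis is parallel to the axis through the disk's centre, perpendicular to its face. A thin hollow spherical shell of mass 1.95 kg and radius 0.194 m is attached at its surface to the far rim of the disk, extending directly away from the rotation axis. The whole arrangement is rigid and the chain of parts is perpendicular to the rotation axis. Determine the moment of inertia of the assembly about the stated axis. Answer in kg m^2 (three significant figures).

Spherical shell: I_cm = (2/3)MR² = (2/3)(0.357)(0.439)² = 0.045868 kg m^2; axis through the centre, so I = 0.045868 kg m^2.
Solid disk: I_cm = (1/2)MR² = (1/2)(4.32)(0.336)² = 0.24386 kg m^2; centre at d = 0.439 + 0.336 = 0.775 m, so the parallel axis theorem gives I = 0.24386 + (4.32)(0.775)² = 2.8386 kg m^2.
Spherical shell: I_cm = (2/3)MR² = (2/3)(1.95)(0.194)² = 0.048927 kg m^2; centre at d = 0.439 + 0.336 + 0.336 + 0.194 = 1.305 m, so the parallel axis theorem gives I = 0.048927 + (1.95)(1.305)² = 3.3698 kg m^2.
Total I = 0.045868 + 2.8386 + 3.3698 = 6.2542 kg m^2.

6.25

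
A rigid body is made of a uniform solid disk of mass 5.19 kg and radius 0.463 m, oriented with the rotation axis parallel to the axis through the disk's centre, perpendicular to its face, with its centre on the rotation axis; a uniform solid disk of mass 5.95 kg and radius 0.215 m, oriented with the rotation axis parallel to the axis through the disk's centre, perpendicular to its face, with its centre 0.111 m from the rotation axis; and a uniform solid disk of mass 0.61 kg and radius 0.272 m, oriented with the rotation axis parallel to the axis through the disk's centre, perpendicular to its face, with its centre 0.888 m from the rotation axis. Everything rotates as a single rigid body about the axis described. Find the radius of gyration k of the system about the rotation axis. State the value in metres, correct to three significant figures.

Solid disk: I_cm = (1/2)MR² = (1/2)(5.19)(0.463)² = 0.55629 kg m^2; axis through the centre, so I = 0.55629 kg m^2.
Solid disk: I_cm = (1/2)MR² = (1/2)(5.95)(0.215)² = 0.13752 kg m^2; centre at d = 0.111 m, so I = I_cm + Md² gives I = 0.13752 + (5.95)(0.111)² = 0.21083 kg m^2.
Solid disk: I_cm = (1/2)MR² = (1/2)(0.61)(0.272)² = 0.022565 kg m^2; centre at d = 0.888 m, so I = I_cm + Md² gives I = 0.022565 + (0.61)(0.888)² = 0.50358 kg m^2.
Total I = 1.2707 kg m^2; total mass M = 11.75 kg.
k = √(I/M) = √(1.2707/11.75) = 0.32885 m.

0.329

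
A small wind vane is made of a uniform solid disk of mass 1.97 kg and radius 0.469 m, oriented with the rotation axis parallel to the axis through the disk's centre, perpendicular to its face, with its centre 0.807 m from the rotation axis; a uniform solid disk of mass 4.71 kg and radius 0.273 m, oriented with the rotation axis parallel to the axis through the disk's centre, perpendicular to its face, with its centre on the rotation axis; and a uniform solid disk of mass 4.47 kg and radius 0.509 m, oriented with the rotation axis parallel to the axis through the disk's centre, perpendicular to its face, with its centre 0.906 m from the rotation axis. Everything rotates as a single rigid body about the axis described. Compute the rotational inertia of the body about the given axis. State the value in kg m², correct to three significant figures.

5.92

Solid disk: I_cm = (1/2)MR² = (1/2)(1.97)(0.469)² = 0.21666 kg m²; centre at d = 0.807 m, so the parallel axis theorem gives I = 0.21666 + (1.97)(0.807)² = 1.4996 kg m².
Solid disk: I_cm = (1/2)MR² = (1/2)(4.71)(0.273)² = 0.17552 kg m²; axis through the centre, so I = 0.17552 kg m².
Solid disk: I_cm = (1/2)MR² = (1/2)(4.47)(0.509)² = 0.57905 kg m²; centre at d = 0.906 m, so the parallel axis theorem gives I = 0.57905 + (4.47)(0.906)² = 4.2482 kg m².
Total I = 1.4996 + 0.17552 + 4.2482 = 5.9233 kg m².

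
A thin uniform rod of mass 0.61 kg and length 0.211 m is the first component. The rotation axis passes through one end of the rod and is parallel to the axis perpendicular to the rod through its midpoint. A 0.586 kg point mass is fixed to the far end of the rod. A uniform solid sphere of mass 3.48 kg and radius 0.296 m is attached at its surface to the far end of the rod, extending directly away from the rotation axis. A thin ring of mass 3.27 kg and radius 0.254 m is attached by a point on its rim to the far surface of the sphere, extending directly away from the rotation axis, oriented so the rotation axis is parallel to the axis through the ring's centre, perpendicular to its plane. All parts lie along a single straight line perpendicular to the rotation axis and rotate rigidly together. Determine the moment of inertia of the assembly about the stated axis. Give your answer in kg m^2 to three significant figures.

Thin rod: I_cm = (1/12)ML² = (1/12)(0.61)(0.211)² = 0.0022632 kg m^2; centre at d = 0.1055 m, so the parallel axis theorem gives I = 0.0022632 + (0.61)(0.1055)² = 0.0090526 kg m^2.
Point mass: I_cm = 0; centre at d = 0.1055 + 0.1055 = 0.211 m, so the parallel axis theorem gives I = 0 + (0.586)(0.211)² = 0.026089 kg m^2.
Solid sphere: I_cm = (2/5)MR² = (2/5)(3.48)(0.296)² = 0.12196 kg m^2; centre at d = 0.1055 + 0.1055 + 0.296 = 0.507 m, so the parallel axis theorem gives I = 0.12196 + (3.48)(0.507)² = 1.0165 kg m^2.
Thin ring: I_cm = MR² = (3.27)(0.254)² = 0.21097 kg m^2; centre at d = 0.1055 + 0.1055 + 0.296 + 0.296 + 0.254 = 1.057 m, so the parallel axis theorem gives I = 0.21097 + (3.27)(1.057)² = 3.8644 kg m^2.
Total I = 0.0090526 + 0.026089 + 1.0165 + 3.8644 = 4.916 kg m^2.

4.92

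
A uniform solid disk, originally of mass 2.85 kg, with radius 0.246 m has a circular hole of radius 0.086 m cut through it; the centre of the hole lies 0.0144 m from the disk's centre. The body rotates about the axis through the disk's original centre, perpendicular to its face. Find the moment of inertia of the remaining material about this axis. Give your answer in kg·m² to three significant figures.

0.0849

Unpierced body about its centre: I₀ = (1/2)MR² = (1/2)(2.85)(0.246)² = 0.086235 kg·m².
The removed disk has mass m = M·(r/R)² = (2.85)(0.086/0.246)² = 0.34831 kg (same uniform areal density).
Its moment of inertia about the rotation axis (parallel-axis theorem): I_hole = (1/2)mr² + md² = (1/2)(0.34831)(0.086)² + (0.34831)(0.0144)² = 0.0013603 kg·m².
Treating the hole as negative mass, I = I₀ − I_hole = 0.086235 − 0.0013603 = 0.084875 kg·m².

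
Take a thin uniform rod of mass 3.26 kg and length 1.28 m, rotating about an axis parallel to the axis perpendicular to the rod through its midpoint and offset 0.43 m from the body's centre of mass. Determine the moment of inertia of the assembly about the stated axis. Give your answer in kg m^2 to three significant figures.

I_cm = (1/12)ML² = (1/12)(3.26)(1.28)² = 0.4451 kg m^2; centre at d = 0.43 m, so the parallel axis theorem gives I = 0.4451 + (3.26)(0.43)² = 1.0479 kg m^2.

1.05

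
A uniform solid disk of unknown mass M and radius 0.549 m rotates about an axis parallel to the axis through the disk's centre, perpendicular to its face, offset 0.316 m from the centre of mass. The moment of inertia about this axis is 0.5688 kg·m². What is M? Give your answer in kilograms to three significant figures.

2.27

I = I_cm + Md² = (1/2)MR² + Md² = M·[0.5·(0.549)² + (0.316)²] = M·0.25056.
So M = 0.5688 / 0.25056 = 2.2701 kg.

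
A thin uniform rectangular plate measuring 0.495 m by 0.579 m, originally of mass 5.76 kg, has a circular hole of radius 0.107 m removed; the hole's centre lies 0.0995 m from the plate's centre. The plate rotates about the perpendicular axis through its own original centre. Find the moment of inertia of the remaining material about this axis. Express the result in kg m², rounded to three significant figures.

0.267

Unpierced body about its centre: I₀ = (1/12)M(a²+b²) = (1/12)(5.76)[(0.495)² + (0.579)²] = 0.27853 kg m².
The removed disk has mass m = M·πr²/(ab) = (5.76)·π(0.107)²/(0.495·0.579) = 0.72286 kg (same uniform areal density).
Its moment of inertia about the rotation axis (parallel-axis theorem): I_hole = (1/2)mr² + md² = (1/2)(0.72286)(0.107)² + (0.72286)(0.0995)² = 0.011295 kg m².
Treating the hole as negative mass, I = I₀ − I_hole = 0.27853 − 0.011295 = 0.26723 kg m².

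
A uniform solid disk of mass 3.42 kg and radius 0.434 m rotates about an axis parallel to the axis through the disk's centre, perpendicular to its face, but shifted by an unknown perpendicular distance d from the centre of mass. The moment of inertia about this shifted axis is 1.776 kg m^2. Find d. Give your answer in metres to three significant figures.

About the centre-of-mass axis, I_cm = (1/2)MR² = (1/2)(3.42)(0.434)² = 0.32209 kg m^2.
Parallel axis theorem: I = I_cm + Md², so Md² = 1.776 − 0.32209 = 1.4539 kg m^2.
d = √(1.4539 / 3.42) = 0.65201 m.

0.652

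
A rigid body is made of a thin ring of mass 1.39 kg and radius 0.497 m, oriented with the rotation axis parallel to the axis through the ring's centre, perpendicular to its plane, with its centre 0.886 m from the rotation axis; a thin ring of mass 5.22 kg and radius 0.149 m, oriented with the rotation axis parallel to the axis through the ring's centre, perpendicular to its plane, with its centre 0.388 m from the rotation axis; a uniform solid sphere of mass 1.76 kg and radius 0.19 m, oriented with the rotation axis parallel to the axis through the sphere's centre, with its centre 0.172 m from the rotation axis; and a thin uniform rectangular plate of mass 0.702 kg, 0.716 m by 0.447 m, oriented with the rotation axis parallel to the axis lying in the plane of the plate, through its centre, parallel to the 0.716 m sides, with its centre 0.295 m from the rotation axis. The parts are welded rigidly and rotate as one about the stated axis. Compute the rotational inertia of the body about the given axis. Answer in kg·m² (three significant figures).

2.49

Thin ring: I_cm = MR² = (1.39)(0.497)² = 0.34334 kg·m²; centre at d = 0.886 m, so the parallel axis theorem gives I = 0.34334 + (1.39)(0.886)² = 1.4345 kg·m².
Thin ring: I_cm = MR² = (5.22)(0.149)² = 0.11589 kg·m²; centre at d = 0.388 m, so the parallel axis theorem gives I = 0.11589 + (5.22)(0.388)² = 0.90173 kg·m².
Solid sphere: I_cm = (2/5)MR² = (2/5)(1.76)(0.19)² = 0.025414 kg·m²; centre at d = 0.172 m, so the parallel axis theorem gives I = 0.025414 + (1.76)(0.172)² = 0.077482 kg·m².
Rectangular plate: I_cm = (1/12)Mb² = (1/12)(0.702)(0.447)² = 0.011689 kg·m²; centre at d = 0.295 m, so the parallel axis theorem gives I = 0.011689 + (0.702)(0.295)² = 0.07278 kg·m².
Total I = 1.4345 + 0.90173 + 0.077482 + 0.07278 = 2.4865 kg·m².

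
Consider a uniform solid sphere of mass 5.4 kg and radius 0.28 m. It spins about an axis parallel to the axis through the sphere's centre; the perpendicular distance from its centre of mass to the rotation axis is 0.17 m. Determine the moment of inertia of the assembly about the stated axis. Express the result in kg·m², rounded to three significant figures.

0.325

I_cm = (2/5)MR² = (2/5)(5.4)(0.28)² = 0.16934 kg·m²; centre at d = 0.17 m, so the parallel axis theorem gives I = 0.16934 + (5.4)(0.17)² = 0.3254 kg·m².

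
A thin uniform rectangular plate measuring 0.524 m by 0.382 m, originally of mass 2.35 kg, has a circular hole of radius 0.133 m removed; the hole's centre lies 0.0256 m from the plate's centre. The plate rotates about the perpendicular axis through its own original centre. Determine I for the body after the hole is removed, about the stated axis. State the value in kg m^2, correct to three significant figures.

0.0762

Unpierced body about its centre: I₀ = (1/12)M(a²+b²) = (1/12)(2.35)[(0.524)² + (0.382)²] = 0.082348 kg m^2.
The removed disk has mass m = M·πr²/(ab) = (2.35)·π(0.133)²/(0.524·0.382) = 0.65242 kg (same uniform areal density).
Its moment of inertia about the rotation axis (parallel-axis theorem): I_hole = (1/2)mr² + md² = (1/2)(0.65242)(0.133)² + (0.65242)(0.0256)² = 0.0061979 kg m^2.
Treating the hole as negative mass, I = I₀ − I_hole = 0.082348 − 0.0061979 = 0.07615 kg m^2.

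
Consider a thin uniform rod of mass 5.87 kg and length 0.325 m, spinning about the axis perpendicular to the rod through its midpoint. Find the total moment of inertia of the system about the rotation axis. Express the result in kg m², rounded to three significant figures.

I_cm = (1/12)ML² = (1/12)(5.87)(0.325)² = 0.051668 kg m²; axis through the centre, so I = 0.051668 kg m².

0.0517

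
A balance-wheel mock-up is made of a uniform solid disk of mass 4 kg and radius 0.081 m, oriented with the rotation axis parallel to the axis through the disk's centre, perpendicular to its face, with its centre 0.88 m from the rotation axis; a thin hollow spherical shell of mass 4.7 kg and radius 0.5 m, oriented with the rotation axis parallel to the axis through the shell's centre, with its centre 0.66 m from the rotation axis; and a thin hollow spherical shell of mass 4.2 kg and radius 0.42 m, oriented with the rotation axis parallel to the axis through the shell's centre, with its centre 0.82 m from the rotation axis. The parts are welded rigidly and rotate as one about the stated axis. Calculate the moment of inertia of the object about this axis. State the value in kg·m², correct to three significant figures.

Solid disk: I_cm = (1/2)MR² = (1/2)(4)(0.081)² = 0.013122 kg·m²; centre at d = 0.88 m, so the parallel axis theorem gives I = 0.013122 + (4)(0.88)² = 3.1107 kg·m².
Spherical shell: I_cm = (2/3)MR² = (2/3)(4.7)(0.5)² = 0.78333 kg·m²; centre at d = 0.66 m, so the parallel axis theorem gives I = 0.78333 + (4.7)(0.66)² = 2.8307 kg·m².
Spherical shell: I_cm = (2/3)MR² = (2/3)(4.2)(0.42)² = 0.49392 kg·m²; centre at d = 0.82 m, so the parallel axis theorem gives I = 0.49392 + (4.2)(0.82)² = 3.318 kg·m².
Total I = 3.1107 + 2.8307 + 3.318 = 9.2594 kg·m².

9.26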